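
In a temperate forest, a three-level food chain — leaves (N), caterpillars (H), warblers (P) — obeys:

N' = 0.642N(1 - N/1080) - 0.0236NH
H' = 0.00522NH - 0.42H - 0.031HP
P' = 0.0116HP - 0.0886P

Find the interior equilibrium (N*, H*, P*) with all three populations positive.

From dP/dt = 0: 0.0116H* = 0.0886, so H* = 7.64.
From dN/dt = 0: 0.642(1 - N*/1080) = 0.0236·7.64, giving N* = 1080·(1 - 0.281) = 777.
From dH/dt = 0: 0.00522·777 - 0.42 = 0.031P*, so P* = 3.63/0.031 = 117.

N* ≈ 777, H* ≈ 7.64, P* ≈ 117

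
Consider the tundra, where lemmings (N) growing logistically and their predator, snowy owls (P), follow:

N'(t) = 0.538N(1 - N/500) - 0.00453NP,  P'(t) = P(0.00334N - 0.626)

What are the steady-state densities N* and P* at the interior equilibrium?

From dP/dt = 0 with P > 0: 0.00334N* = 0.626, so N* = 187.
Substitute into dN/dt = 0: 0.538(1 - 187/500) = 0.00453P*.
The bracket is 0.625, giving P* = 0.336/0.00453 = 74.2.

N* ≈ 187, P* ≈ 74.2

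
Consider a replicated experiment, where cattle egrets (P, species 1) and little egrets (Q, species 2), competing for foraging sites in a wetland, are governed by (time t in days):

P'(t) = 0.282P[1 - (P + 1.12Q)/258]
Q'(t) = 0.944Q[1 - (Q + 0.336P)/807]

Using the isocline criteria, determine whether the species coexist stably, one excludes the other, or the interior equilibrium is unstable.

species 2 excludes species 1

Compare the nullcline intercepts: K1/α12 = 258/1.12 = 230 < K2 = 807; K2/α21 = 807/0.336 = 2400 > K1 = 258.
Since the inequalities point opposite ways, species 2 can invade but species 1 cannot.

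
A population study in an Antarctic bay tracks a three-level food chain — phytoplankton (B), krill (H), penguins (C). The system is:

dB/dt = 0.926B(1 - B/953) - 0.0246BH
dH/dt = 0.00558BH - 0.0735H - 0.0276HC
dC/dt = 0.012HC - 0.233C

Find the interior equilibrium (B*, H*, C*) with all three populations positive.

From dC/dt = 0: 0.012H* = 0.233, so H* = 19.4.
From dB/dt = 0: 0.926(1 - B*/953) = 0.0246·19.4, giving B* = 953·(1 - 0.516) = 461.
From dH/dt = 0: 0.00558·461 - 0.0735 = 0.0276C*, so C* = 2.5/0.0276 = 90.6.

B* ≈ 461, H* ≈ 19.4, C* ≈ 90.6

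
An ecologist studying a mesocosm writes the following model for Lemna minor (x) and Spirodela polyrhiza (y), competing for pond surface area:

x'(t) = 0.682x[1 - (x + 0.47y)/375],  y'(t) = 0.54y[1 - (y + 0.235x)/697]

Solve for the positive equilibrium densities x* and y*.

x* ≈ 53.3, y* ≈ 684

Setting both brackets to zero gives the nullclines x + 0.47y = 375 and 0.235x + y = 697.
Substituting y = 697 - 0.235x into the first: x(1 - 0.47·0.235) = 375 - 0.47·697.
So x* = 47.4/0.89 = 53.3, and then y* = 697 - 0.235·53.3 = 684.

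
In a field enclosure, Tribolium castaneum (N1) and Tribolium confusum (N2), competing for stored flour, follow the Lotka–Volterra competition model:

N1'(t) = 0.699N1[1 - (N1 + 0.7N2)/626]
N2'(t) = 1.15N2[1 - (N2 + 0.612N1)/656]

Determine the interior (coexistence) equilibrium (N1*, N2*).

N1* ≈ 292, N2* ≈ 477

Setting both brackets to zero gives the nullclines N1 + 0.7N2 = 626 and 0.612N1 + N2 = 656.
Substituting N2 = 656 - 0.612N1 into the first: N1(1 - 0.7·0.612) = 626 - 0.7·656.
So N1* = 167/0.572 = 292, and then N2* = 656 - 0.612·292 = 477.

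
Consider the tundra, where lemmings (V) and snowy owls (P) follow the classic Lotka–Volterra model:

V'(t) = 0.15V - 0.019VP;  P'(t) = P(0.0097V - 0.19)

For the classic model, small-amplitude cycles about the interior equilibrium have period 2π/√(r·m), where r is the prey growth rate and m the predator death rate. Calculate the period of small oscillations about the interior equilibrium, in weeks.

T ≈ 37.2 weeks

Here r = 0.15 and m = 0.19, so r·m = 0.0285.
ω = √0.0285 = 0.169 per week, hence T = 2π/ω ≈ 37.2 weeks.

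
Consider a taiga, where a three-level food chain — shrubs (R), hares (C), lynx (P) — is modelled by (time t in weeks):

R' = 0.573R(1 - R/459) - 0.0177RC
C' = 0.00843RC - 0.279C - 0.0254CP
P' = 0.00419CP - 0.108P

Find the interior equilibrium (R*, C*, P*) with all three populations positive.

R* ≈ 93.5, C* ≈ 25.8, P* ≈ 20.1

From dP/dt = 0: 0.00419C* = 0.108, so C* = 25.8.
From dR/dt = 0: 0.573(1 - R*/459) = 0.0177·25.8, giving R* = 459·(1 - 0.796) = 93.5.
From dC/dt = 0: 0.00843·93.5 - 0.279 = 0.0254P*, so P* = 0.51/0.0254 = 20.1.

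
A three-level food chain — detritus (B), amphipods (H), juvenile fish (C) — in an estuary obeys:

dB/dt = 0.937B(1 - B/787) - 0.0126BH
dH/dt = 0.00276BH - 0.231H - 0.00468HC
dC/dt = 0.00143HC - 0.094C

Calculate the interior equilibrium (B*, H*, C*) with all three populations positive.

From dC/dt = 0: 0.00143H* = 0.094, so H* = 65.7.
From dB/dt = 0: 0.937(1 - B*/787) = 0.0126·65.7, giving B* = 787·(1 - 0.884) = 91.3.
From dH/dt = 0: 0.00276·91.3 - 0.231 = 0.00468C*, so C* = 0.0211/0.00468 = 4.51.

B* ≈ 91.3, H* ≈ 65.7, C* ≈ 4.51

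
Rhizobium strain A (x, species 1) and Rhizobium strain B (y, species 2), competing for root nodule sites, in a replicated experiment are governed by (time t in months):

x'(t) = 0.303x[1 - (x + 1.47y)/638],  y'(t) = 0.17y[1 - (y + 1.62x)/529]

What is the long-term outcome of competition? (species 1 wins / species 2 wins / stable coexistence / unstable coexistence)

Compare the nullcline intercepts: K1/α12 = 638/1.47 = 434 < K2 = 529; K2/α21 = 529/1.62 = 327 < K1 = 638.
Since both are reversed, neither can invade when rare; the interior point is a saddle.

unstable coexistence (outcome depends on initial conditions)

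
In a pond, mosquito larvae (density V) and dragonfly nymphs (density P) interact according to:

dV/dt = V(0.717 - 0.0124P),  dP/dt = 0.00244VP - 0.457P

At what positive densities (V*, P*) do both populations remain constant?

V* ≈ 187, P* ≈ 57.8

Set dP/dt = 0 with P > 0: 0.00244V - 0.457 = 0, so V* = 0.457/0.00244 = 187.
Set dV/dt = 0 with V > 0: 0.717 - 0.0124P = 0, so P* = 0.717/0.0124 = 57.8.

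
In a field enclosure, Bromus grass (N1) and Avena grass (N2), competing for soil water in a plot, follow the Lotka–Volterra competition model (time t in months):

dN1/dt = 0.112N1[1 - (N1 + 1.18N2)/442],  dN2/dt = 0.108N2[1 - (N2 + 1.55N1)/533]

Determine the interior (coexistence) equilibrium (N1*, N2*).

Setting both brackets to zero gives the nullclines N1 + 1.18N2 = 442 and 1.55N1 + N2 = 533.
Substituting N2 = 533 - 1.55N1 into the first: N1(1 - 1.18·1.55) = 442 - 1.18·533.
So N1* = -187/-0.829 = 226, and then N2* = 533 - 1.55·226 = 183.

N1* ≈ 226, N2* ≈ 183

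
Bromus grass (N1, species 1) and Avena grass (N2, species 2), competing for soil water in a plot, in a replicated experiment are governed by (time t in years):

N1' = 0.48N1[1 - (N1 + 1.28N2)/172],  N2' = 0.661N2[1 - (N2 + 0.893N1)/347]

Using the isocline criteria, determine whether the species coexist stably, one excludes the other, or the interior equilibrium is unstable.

Compare the nullcline intercepts: K1/α12 = 172/1.28 = 134 < K2 = 347; K2/α21 = 347/0.893 = 389 > K1 = 172.
Since the inequalities point opposite ways, species 2 can invade but species 1 cannot.

species 2 excludes species 1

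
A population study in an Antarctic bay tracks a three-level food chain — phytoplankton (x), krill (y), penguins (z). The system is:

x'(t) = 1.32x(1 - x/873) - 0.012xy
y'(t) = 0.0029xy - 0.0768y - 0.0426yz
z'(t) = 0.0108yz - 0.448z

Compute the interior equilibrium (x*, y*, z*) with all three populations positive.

x* ≈ 544, y* ≈ 41.5, z* ≈ 35.2

From dz/dt = 0: 0.0108y* = 0.448, so y* = 41.5.
From dx/dt = 0: 1.32(1 - x*/873) = 0.012·41.5, giving x* = 873·(1 - 0.377) = 544.
From dy/dt = 0: 0.0029·544 - 0.0768 = 0.0426z*, so z* = 1.5/0.0426 = 35.2.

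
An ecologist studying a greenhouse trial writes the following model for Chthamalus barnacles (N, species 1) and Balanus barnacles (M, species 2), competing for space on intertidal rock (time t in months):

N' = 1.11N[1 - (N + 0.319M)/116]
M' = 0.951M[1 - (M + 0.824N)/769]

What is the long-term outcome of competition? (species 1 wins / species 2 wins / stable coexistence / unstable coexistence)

species 2 excludes species 1

Compare the nullcline intercepts: K1/α12 = 116/0.319 = 364 < K2 = 769; K2/α21 = 769/0.824 = 933 > K1 = 116.
Since the inequalities point opposite ways, species 2 can invade but species 1 cannot.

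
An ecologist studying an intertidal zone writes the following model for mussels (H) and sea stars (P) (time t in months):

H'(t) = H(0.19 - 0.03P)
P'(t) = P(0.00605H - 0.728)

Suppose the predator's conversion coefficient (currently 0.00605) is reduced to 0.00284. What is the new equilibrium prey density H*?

At the interior fixed point, setting dP/dt = 0 with P > 0 fixes H* = (predator death rate)/(HP coefficient) — independent of the other coefficients.
With the change, H* = 0.728/0.00284 = 256; it rises from 120.

H* ≈ 256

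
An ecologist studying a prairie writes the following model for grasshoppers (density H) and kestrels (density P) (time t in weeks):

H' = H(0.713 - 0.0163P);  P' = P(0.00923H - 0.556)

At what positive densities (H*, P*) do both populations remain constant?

H* ≈ 60.2, P* ≈ 43.7

Set dP/dt = 0 with P > 0: 0.00923H - 0.556 = 0, so H* = 0.556/0.00923 = 60.2.
Set dH/dt = 0 with H > 0: 0.713 - 0.0163P = 0, so P* = 0.713/0.0163 = 43.7.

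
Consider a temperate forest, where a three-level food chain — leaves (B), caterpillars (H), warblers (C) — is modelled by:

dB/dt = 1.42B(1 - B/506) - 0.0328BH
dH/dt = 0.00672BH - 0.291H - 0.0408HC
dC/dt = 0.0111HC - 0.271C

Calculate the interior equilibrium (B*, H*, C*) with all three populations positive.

From dC/dt = 0: 0.0111H* = 0.271, so H* = 24.4.
From dB/dt = 0: 1.42(1 - B*/506) = 0.0328·24.4, giving B* = 506·(1 - 0.564) = 221.
From dH/dt = 0: 0.00672·221 - 0.291 = 0.0408C*, so C* = 1.19/0.0408 = 29.2.

B* ≈ 221, H* ≈ 24.4, C* ≈ 29.2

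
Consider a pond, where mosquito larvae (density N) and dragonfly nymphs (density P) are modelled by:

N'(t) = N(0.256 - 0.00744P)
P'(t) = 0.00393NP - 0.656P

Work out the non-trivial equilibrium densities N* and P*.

Set dP/dt = 0 with P > 0: 0.00393N - 0.656 = 0, so N* = 0.656/0.00393 = 167.
Set dN/dt = 0 with N > 0: 0.256 - 0.00744P = 0, so P* = 0.256/0.00744 = 34.4.

N* ≈ 167, P* ≈ 34.4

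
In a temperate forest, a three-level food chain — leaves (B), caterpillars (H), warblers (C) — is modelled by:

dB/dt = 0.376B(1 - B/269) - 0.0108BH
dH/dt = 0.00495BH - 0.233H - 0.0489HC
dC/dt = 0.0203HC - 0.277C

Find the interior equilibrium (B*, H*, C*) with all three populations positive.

From dC/dt = 0: 0.0203H* = 0.277, so H* = 13.6.
From dB/dt = 0: 0.376(1 - B*/269) = 0.0108·13.6, giving B* = 269·(1 - 0.392) = 164.
From dH/dt = 0: 0.00495·164 - 0.233 = 0.0489C*, so C* = 0.577/0.0489 = 11.8.

B* ≈ 164, H* ≈ 13.6, C* ≈ 11.8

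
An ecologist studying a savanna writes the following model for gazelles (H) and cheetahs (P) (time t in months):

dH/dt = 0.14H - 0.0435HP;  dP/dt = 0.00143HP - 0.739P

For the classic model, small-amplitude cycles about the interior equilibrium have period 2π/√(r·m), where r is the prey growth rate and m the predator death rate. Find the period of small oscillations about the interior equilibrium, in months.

T ≈ 19.5 months

Here r = 0.14 and m = 0.739, so r·m = 0.103.
ω = √0.103 = 0.322 per month, hence T = 2π/ω ≈ 19.5 months.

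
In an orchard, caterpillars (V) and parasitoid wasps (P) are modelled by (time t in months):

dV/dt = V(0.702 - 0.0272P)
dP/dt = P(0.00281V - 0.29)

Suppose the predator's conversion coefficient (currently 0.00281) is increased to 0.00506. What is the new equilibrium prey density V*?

V* ≈ 57.3

At the interior fixed point, setting dP/dt = 0 with P > 0 fixes V* = (predator death rate)/(VP coefficient) — independent of the other coefficients.
With the change, V* = 0.29/0.00506 = 57.3; it falls from 103.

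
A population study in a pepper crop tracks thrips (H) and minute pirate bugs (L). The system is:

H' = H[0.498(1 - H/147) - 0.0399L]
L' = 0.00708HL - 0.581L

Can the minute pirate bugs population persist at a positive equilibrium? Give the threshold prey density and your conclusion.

The predator equation gives dL/dt > 0 only when H > 0.581/0.00708 = 82.1.
Without the predator, H → K = 147. Since 147 > 82.1, the predator can invade and persist.

Threshold H = 82.1; K > 82.1, so yes, the predator persists.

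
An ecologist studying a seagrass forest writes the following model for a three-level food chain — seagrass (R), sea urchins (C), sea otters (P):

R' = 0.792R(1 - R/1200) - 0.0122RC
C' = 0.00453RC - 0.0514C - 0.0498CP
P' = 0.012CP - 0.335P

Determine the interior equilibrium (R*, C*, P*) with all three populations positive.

R* ≈ 684, C* ≈ 27.9, P* ≈ 61.2

From dP/dt = 0: 0.012C* = 0.335, so C* = 27.9.
From dR/dt = 0: 0.792(1 - R*/1200) = 0.0122·27.9, giving R* = 1200·(1 - 0.43) = 684.
From dC/dt = 0: 0.00453·684 - 0.0514 = 0.0498P*, so P* = 3.05/0.0498 = 61.2.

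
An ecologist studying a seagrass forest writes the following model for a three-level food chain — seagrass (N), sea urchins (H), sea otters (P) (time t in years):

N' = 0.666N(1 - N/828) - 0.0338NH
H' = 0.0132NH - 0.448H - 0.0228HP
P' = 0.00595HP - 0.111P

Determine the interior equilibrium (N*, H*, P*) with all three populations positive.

From dP/dt = 0: 0.00595H* = 0.111, so H* = 18.7.
From dN/dt = 0: 0.666(1 - N*/828) = 0.0338·18.7, giving N* = 828·(1 - 0.947) = 44.1.
From dH/dt = 0: 0.0132·44.1 - 0.448 = 0.0228P*, so P* = 0.134/0.0228 = 5.86.

N* ≈ 44.1, H* ≈ 18.7, P* ≈ 5.86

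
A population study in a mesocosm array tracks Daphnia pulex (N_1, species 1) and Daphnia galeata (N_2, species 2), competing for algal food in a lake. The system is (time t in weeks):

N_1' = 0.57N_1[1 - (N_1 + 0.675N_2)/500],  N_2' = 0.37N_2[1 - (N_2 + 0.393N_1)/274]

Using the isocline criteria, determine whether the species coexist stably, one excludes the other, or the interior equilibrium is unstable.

Compare the nullcline intercepts: K1/α12 = 500/0.675 = 741 > K2 = 274; K2/α21 = 274/0.393 = 697 > K1 = 500.
Since both inequalities hold, each species can invade when rare, so the interior equilibrium is stable.

stable coexistence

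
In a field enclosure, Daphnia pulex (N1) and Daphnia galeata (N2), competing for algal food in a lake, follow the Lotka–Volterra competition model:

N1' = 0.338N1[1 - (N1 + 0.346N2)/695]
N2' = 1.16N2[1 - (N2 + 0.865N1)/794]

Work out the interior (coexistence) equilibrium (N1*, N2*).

Setting both brackets to zero gives the nullclines N1 + 0.346N2 = 695 and 0.865N1 + N2 = 794.
Substituting N2 = 794 - 0.865N1 into the first: N1(1 - 0.346·0.865) = 695 - 0.346·794.
So N1* = 420/0.701 = 600, and then N2* = 794 - 0.865·600 = 275.

N1* ≈ 600, N2* ≈ 275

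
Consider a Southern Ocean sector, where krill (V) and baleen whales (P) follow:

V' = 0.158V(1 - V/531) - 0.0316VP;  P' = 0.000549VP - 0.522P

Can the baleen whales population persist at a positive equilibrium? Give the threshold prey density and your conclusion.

The predator equation gives dP/dt > 0 only when V > 0.522/0.000549 = 951.
Without the predator, V → K = 531. Since 531 < 951, the predator cannot invade.

Threshold V = 951; K < 951, so no, the predator goes extinct.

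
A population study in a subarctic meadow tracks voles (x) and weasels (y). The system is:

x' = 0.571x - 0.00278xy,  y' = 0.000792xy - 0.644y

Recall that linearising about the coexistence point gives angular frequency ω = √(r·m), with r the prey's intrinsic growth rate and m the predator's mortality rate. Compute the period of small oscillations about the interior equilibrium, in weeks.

T ≈ 10.4 weeks

Here r = 0.571 and m = 0.644, so r·m = 0.368.
ω = √0.368 = 0.606 per week, hence T = 2π/ω ≈ 10.4 weeks.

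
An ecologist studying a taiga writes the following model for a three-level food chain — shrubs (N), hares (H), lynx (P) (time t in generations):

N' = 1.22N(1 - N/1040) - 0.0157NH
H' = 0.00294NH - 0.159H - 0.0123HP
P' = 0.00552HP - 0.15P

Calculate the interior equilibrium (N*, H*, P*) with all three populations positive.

From dP/dt = 0: 0.00552H* = 0.15, so H* = 27.2.
From dN/dt = 0: 1.22(1 - N*/1040) = 0.0157·27.2, giving N* = 1040·(1 - 0.35) = 676.
From dH/dt = 0: 0.00294·676 - 0.159 = 0.0123P*, so P* = 1.83/0.0123 = 149.

N* ≈ 676, H* ≈ 27.2, P* ≈ 149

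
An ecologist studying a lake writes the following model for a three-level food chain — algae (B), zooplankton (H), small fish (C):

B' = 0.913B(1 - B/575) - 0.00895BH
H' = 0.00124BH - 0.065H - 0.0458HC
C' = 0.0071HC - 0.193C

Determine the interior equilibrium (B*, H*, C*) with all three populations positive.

B* ≈ 422, H* ≈ 27.2, C* ≈ 10

From dC/dt = 0: 0.0071H* = 0.193, so H* = 27.2.
From dB/dt = 0: 0.913(1 - B*/575) = 0.00895·27.2, giving B* = 575·(1 - 0.266) = 422.
From dH/dt = 0: 0.00124·422 - 0.065 = 0.0458C*, so C* = 0.458/0.0458 = 10.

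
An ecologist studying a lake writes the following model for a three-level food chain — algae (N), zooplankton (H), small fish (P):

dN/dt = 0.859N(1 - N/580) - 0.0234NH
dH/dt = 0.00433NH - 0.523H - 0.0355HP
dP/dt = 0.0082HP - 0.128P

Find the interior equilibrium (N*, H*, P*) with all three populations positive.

From dP/dt = 0: 0.0082H* = 0.128, so H* = 15.6.
From dN/dt = 0: 0.859(1 - N*/580) = 0.0234·15.6, giving N* = 580·(1 - 0.425) = 333.
From dH/dt = 0: 0.00433·333 - 0.523 = 0.0355P*, so P* = 0.92/0.0355 = 25.9.

N* ≈ 333, H* ≈ 15.6, P* ≈ 25.9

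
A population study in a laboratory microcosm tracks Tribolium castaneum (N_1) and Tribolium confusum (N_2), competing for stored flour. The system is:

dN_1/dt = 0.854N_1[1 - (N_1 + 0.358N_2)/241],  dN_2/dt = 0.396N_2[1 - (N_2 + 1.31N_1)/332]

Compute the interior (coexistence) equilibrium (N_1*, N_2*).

Setting both brackets to zero gives the nullclines N_1 + 0.358N_2 = 241 and 1.31N_1 + N_2 = 332.
Substituting N_2 = 332 - 1.31N_1 into the first: N_1(1 - 0.358·1.31) = 241 - 0.358·332.
So N_1* = 122/0.531 = 230, and then N_2* = 332 - 1.31·230 = 30.7.

N_1* ≈ 230, N_2* ≈ 30.7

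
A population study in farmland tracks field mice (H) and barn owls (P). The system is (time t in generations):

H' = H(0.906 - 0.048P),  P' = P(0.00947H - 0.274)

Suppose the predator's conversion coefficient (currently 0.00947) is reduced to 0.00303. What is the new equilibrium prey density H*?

H* ≈ 90.4

At the interior fixed point, setting dP/dt = 0 with P > 0 fixes H* = (predator death rate)/(HP coefficient) — independent of the other coefficients.
With the change, H* = 0.274/0.00303 = 90.4; it rises from 28.9.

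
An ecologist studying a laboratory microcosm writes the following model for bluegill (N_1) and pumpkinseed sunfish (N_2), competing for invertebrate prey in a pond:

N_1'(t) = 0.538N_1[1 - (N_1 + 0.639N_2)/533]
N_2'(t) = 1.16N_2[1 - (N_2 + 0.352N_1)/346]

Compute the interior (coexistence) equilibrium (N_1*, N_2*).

N_1* ≈ 402, N_2* ≈ 204

Setting both brackets to zero gives the nullclines N_1 + 0.639N_2 = 533 and 0.352N_1 + N_2 = 346.
Substituting N_2 = 346 - 0.352N_1 into the first: N_1(1 - 0.639·0.352) = 533 - 0.639·346.
So N_1* = 312/0.775 = 402, and then N_2* = 346 - 0.352·402 = 204.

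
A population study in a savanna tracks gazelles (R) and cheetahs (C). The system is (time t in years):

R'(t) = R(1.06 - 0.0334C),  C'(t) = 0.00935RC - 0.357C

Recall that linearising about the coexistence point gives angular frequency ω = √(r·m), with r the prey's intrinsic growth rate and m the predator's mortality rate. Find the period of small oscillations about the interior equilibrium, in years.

T ≈ 10.2 years

Here r = 1.06 and m = 0.357, so r·m = 0.378.
ω = √0.378 = 0.615 per year, hence T = 2π/ω ≈ 10.2 years.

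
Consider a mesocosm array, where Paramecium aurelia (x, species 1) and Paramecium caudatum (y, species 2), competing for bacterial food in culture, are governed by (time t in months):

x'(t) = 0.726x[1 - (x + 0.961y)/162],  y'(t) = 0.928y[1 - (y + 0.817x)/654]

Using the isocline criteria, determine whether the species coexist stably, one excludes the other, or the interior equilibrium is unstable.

species 2 excludes species 1

Compare the nullcline intercepts: K1/α12 = 162/0.961 = 169 < K2 = 654; K2/α21 = 654/0.817 = 800 > K1 = 162.
Since the inequalities point opposite ways, species 2 can invade but species 1 cannot.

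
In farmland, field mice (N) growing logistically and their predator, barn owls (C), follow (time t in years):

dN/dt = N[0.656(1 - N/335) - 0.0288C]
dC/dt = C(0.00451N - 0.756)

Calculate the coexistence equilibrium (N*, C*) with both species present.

From dC/dt = 0 with C > 0: 0.00451N* = 0.756, so N* = 168.
Substitute into dN/dt = 0: 0.656(1 - 168/335) = 0.0288C*.
The bracket is 0.5, giving C* = 0.328/0.0288 = 11.4.

N* ≈ 168, C* ≈ 11.4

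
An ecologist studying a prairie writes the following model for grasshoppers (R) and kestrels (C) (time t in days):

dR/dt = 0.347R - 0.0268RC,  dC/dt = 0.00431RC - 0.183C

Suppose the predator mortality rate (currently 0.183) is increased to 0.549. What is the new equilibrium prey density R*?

At the interior fixed point, setting dC/dt = 0 with C > 0 fixes R* = (predator death rate)/(RC coefficient) — independent of the other coefficients.
With the change, R* = 0.549/0.00431 = 127; it rises from 42.5.

R* ≈ 127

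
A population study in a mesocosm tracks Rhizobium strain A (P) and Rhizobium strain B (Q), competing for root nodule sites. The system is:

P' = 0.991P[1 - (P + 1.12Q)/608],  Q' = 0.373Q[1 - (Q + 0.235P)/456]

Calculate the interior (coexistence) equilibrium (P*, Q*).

P* ≈ 132, Q* ≈ 425

Setting both brackets to zero gives the nullclines P + 1.12Q = 608 and 0.235P + Q = 456.
Substituting Q = 456 - 0.235P into the first: P(1 - 1.12·0.235) = 608 - 1.12·456.
So P* = 97.3/0.737 = 132, and then Q* = 456 - 0.235·132 = 425.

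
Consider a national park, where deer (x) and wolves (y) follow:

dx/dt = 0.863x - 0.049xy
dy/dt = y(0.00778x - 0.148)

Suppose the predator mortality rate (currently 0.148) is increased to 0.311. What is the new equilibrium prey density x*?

At the interior fixed point, setting dy/dt = 0 with y > 0 fixes x* = (predator death rate)/(xy coefficient) — independent of the other coefficients.
With the change, x* = 0.311/0.00778 = 40; it rises from 19.

x* ≈ 40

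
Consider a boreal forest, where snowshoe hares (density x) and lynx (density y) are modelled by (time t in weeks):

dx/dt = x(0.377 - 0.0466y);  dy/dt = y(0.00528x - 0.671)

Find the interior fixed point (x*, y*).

Set dy/dt = 0 with y > 0: 0.00528x - 0.671 = 0, so x* = 0.671/0.00528 = 127.
Set dx/dt = 0 with x > 0: 0.377 - 0.0466y = 0, so y* = 0.377/0.0466 = 8.09.

x* ≈ 127, y* ≈ 8.09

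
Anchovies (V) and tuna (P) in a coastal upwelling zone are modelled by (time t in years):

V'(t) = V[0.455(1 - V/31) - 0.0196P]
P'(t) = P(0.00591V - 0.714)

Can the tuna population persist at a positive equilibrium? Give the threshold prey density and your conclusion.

The predator equation gives dP/dt > 0 only when V > 0.714/0.00591 = 121.
Without the predator, V → K = 31. Since 31 < 121, the predator cannot invade.

Threshold V = 121; K < 121, so no, the predator goes extinct.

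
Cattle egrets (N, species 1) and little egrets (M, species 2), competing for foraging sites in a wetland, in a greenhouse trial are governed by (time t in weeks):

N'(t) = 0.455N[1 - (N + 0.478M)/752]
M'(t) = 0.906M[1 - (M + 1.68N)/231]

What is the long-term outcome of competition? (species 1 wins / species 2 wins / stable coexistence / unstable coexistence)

species 1 excludes species 2

Compare the nullcline intercepts: K1/α12 = 752/0.478 = 1570 > K2 = 231; K2/α21 = 231/1.68 = 138 < K1 = 752.
Since the inequalities point opposite ways, species 1 can invade but species 2 cannot.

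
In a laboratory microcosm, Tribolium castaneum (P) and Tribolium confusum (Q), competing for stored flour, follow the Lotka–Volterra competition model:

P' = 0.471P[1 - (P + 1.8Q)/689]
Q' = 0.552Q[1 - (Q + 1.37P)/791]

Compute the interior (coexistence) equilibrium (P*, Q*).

Setting both brackets to zero gives the nullclines P + 1.8Q = 689 and 1.37P + Q = 791.
Substituting Q = 791 - 1.37P into the first: P(1 - 1.8·1.37) = 689 - 1.8·791.
So P* = -735/-1.47 = 501, and then Q* = 791 - 1.37·501 = 104.

P* ≈ 501, Q* ≈ 104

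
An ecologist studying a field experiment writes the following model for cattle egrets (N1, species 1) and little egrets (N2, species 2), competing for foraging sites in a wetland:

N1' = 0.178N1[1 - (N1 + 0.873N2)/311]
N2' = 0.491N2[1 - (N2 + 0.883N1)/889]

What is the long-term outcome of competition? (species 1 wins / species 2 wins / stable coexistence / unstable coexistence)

Compare the nullcline intercepts: K1/α12 = 311/0.873 = 356 < K2 = 889; K2/α21 = 889/0.883 = 1010 > K1 = 311.
Since the inequalities point opposite ways, species 2 can invade but species 1 cannot.

species 2 excludes species 1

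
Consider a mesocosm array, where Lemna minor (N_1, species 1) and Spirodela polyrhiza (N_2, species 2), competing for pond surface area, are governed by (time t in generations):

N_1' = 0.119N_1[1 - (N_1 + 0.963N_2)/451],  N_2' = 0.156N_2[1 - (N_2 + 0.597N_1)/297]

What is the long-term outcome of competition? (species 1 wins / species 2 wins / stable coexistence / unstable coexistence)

stable coexistence

Compare the nullcline intercepts: K1/α12 = 451/0.963 = 468 > K2 = 297; K2/α21 = 297/0.597 = 497 > K1 = 451.
Since both inequalities hold, each species can invade when rare, so the interior equilibrium is stable.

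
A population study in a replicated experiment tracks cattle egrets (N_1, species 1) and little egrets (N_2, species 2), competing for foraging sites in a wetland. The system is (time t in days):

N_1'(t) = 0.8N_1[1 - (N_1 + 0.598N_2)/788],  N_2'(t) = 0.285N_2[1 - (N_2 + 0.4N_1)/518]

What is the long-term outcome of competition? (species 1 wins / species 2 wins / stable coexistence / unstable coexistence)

Compare the nullcline intercepts: K1/α12 = 788/0.598 = 1320 > K2 = 518; K2/α21 = 518/0.4 = 1300 > K1 = 788.
Since both inequalities hold, each species can invade when rare, so the interior equilibrium is stable.

stable coexistence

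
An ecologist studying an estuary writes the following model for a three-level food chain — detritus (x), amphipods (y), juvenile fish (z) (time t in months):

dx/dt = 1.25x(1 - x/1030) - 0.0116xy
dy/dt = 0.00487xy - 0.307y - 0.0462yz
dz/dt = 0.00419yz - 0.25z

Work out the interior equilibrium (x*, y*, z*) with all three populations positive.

x* ≈ 460, y* ≈ 59.7, z* ≈ 41.8

From dz/dt = 0: 0.00419y* = 0.25, so y* = 59.7.
From dx/dt = 0: 1.25(1 - x*/1030) = 0.0116·59.7, giving x* = 1030·(1 - 0.554) = 460.
From dy/dt = 0: 0.00487·460 - 0.307 = 0.0462z*, so z* = 1.93/0.0462 = 41.8.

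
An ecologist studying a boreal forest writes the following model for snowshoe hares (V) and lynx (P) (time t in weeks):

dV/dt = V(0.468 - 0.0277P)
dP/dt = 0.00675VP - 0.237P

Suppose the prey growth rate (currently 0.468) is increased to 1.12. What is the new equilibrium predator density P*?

At the interior fixed point, setting dV/dt = 0 with V > 0 fixes P* = (prey growth rate)/(VP coefficient) — independent of the other coefficients.
With the change, P* = 1.12/0.0277 = 40.4; it rises from 16.9.

P* ≈ 40.4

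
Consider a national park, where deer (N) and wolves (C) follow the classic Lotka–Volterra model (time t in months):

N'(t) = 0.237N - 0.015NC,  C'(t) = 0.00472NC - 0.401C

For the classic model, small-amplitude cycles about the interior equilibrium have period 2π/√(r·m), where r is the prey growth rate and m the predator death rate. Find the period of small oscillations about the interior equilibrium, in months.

T ≈ 20.4 months

Here r = 0.237 and m = 0.401, so r·m = 0.095.
ω = √0.095 = 0.308 per month, hence T = 2π/ω ≈ 20.4 months.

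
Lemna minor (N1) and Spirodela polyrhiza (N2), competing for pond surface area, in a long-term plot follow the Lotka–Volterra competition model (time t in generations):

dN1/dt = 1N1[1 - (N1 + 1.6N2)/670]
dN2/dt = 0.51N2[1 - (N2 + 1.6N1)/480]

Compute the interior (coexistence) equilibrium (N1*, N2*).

N1* ≈ 62.8, N2* ≈ 379

Setting both brackets to zero gives the nullclines N1 + 1.6N2 = 670 and 1.6N1 + N2 = 480.
Substituting N2 = 480 - 1.6N1 into the first: N1(1 - 1.6·1.6) = 670 - 1.6·480.
So N1* = -98/-1.56 = 62.8, and then N2* = 480 - 1.6·62.8 = 379.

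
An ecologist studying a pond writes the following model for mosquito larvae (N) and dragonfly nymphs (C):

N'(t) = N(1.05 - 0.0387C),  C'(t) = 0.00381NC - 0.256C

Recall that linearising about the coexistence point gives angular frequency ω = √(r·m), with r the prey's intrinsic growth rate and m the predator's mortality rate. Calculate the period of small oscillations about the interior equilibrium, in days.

T ≈ 12.1 days

Here r = 1.05 and m = 0.256, so r·m = 0.269.
ω = √0.269 = 0.518 per day, hence T = 2π/ω ≈ 12.1 days.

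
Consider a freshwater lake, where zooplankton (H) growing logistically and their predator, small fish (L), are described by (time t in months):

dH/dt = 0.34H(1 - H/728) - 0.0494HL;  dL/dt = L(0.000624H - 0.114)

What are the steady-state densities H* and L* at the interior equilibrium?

From dL/dt = 0 with L > 0: 0.000624H* = 0.114, so H* = 183.
Substitute into dH/dt = 0: 0.34(1 - 183/728) = 0.0494L*.
The bracket is 0.749, giving L* = 0.255/0.0494 = 5.16.

H* ≈ 183, L* ≈ 5.16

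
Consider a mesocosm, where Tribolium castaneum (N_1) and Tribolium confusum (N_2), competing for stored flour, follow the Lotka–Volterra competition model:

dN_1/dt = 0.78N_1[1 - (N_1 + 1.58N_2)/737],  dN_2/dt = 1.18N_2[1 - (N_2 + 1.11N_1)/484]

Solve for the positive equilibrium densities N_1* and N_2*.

Setting both brackets to zero gives the nullclines N_1 + 1.58N_2 = 737 and 1.11N_1 + N_2 = 484.
Substituting N_2 = 484 - 1.11N_1 into the first: N_1(1 - 1.58·1.11) = 737 - 1.58·484.
So N_1* = -27.7/-0.754 = 36.8, and then N_2* = 484 - 1.11·36.8 = 443.

N_1* ≈ 36.8, N_2* ≈ 443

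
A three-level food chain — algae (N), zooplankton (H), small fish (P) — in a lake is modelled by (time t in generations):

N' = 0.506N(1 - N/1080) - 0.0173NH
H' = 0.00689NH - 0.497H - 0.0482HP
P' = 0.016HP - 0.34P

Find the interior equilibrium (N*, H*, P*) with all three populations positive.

From dP/dt = 0: 0.016H* = 0.34, so H* = 21.2.
From dN/dt = 0: 0.506(1 - N*/1080) = 0.0173·21.2, giving N* = 1080·(1 - 0.727) = 295.
From dH/dt = 0: 0.00689·295 - 0.497 = 0.0482P*, so P* = 1.54/0.0482 = 31.9.

N* ≈ 295, H* ≈ 21.2, P* ≈ 31.9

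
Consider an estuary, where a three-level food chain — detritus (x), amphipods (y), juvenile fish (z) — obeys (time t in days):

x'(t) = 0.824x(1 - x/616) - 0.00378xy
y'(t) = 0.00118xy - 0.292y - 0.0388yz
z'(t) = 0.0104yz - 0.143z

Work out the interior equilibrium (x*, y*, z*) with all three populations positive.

x* ≈ 577, y* ≈ 13.8, z* ≈ 10

From dz/dt = 0: 0.0104y* = 0.143, so y* = 13.8.
From dx/dt = 0: 0.824(1 - x*/616) = 0.00378·13.8, giving x* = 616·(1 - 0.0631) = 577.
From dy/dt = 0: 0.00118·577 - 0.292 = 0.0388z*, so z* = 0.389/0.0388 = 10.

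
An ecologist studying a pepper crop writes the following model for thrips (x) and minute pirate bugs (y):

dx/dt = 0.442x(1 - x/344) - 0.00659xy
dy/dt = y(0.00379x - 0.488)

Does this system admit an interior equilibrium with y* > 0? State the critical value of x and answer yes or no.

The predator equation gives dy/dt > 0 only when x > 0.488/0.00379 = 129.
Without the predator, x → K = 344. Since 344 > 129, the predator can invade and persist.

Threshold x = 129; K > 129, so yes, the predator persists.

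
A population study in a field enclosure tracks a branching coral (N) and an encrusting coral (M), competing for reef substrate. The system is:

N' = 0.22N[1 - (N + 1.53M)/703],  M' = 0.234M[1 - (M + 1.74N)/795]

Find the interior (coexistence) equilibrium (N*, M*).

Setting both brackets to zero gives the nullclines N + 1.53M = 703 and 1.74N + M = 795.
Substituting M = 795 - 1.74N into the first: N(1 - 1.53·1.74) = 703 - 1.53·795.
So N* = -513/-1.66 = 309, and then M* = 795 - 1.74·309 = 258.

N* ≈ 309, M* ≈ 258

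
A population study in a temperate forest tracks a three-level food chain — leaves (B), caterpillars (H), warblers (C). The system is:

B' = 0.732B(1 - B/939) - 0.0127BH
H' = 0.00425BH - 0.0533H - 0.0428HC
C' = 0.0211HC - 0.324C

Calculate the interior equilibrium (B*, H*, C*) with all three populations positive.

B* ≈ 689, H* ≈ 15.4, C* ≈ 67.2

From dC/dt = 0: 0.0211H* = 0.324, so H* = 15.4.
From dB/dt = 0: 0.732(1 - B*/939) = 0.0127·15.4, giving B* = 939·(1 - 0.266) = 689.
From dH/dt = 0: 0.00425·689 - 0.0533 = 0.0428C*, so C* = 2.87/0.0428 = 67.2.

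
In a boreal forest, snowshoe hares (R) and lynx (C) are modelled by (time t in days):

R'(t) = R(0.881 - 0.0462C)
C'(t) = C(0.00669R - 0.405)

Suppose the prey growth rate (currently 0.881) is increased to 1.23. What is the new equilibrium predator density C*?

C* ≈ 26.6

At the interior fixed point, setting dR/dt = 0 with R > 0 fixes C* = (prey growth rate)/(RC coefficient) — independent of the other coefficients.
With the change, C* = 1.23/0.0462 = 26.6; it rises from 19.1.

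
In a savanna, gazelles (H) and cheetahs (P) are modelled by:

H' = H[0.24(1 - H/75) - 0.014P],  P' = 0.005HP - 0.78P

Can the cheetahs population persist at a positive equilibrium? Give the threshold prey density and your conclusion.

The predator equation gives dP/dt > 0 only when H > 0.78/0.005 = 156.
Without the predator, H → K = 75. Since 75 < 156, the predator cannot invade.

Threshold H = 156; K < 156, so no, the predator goes extinct.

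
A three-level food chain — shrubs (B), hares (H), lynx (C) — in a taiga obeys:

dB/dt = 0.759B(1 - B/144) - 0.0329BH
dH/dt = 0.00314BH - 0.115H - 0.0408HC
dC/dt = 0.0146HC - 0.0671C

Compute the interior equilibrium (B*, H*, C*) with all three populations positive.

B* ≈ 115, H* ≈ 4.6, C* ≈ 6.06

From dC/dt = 0: 0.0146H* = 0.0671, so H* = 4.6.
From dB/dt = 0: 0.759(1 - B*/144) = 0.0329·4.6, giving B* = 144·(1 - 0.199) = 115.
From dH/dt = 0: 0.00314·115 - 0.115 = 0.0408C*, so C* = 0.247/0.0408 = 6.06.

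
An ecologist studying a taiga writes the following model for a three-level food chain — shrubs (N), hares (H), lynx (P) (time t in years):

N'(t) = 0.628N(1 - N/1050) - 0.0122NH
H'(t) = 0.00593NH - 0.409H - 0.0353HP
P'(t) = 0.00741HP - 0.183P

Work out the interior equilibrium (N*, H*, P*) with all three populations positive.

N* ≈ 546, H* ≈ 24.7, P* ≈ 80.2

From dP/dt = 0: 0.00741H* = 0.183, so H* = 24.7.
From dN/dt = 0: 0.628(1 - N*/1050) = 0.0122·24.7, giving N* = 1050·(1 - 0.48) = 546.
From dH/dt = 0: 0.00593·546 - 0.409 = 0.0353P*, so P* = 2.83/0.0353 = 80.2.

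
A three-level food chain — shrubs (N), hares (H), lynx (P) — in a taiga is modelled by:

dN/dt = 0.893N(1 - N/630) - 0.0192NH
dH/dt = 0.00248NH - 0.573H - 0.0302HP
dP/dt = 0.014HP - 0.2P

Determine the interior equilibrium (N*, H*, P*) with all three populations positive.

From dP/dt = 0: 0.014H* = 0.2, so H* = 14.3.
From dN/dt = 0: 0.893(1 - N*/630) = 0.0192·14.3, giving N* = 630·(1 - 0.307) = 436.
From dH/dt = 0: 0.00248·436 - 0.573 = 0.0302P*, so P* = 0.51/0.0302 = 16.9.

N* ≈ 436, H* ≈ 14.3, P* ≈ 16.9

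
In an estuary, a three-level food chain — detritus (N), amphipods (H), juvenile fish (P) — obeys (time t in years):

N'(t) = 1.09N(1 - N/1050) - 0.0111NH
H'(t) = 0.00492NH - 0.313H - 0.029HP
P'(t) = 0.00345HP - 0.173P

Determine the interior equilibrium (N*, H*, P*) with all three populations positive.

N* ≈ 514, H* ≈ 50.1, P* ≈ 76.4

From dP/dt = 0: 0.00345H* = 0.173, so H* = 50.1.
From dN/dt = 0: 1.09(1 - N*/1050) = 0.0111·50.1, giving N* = 1050·(1 - 0.511) = 514.
From dH/dt = 0: 0.00492·514 - 0.313 = 0.029P*, so P* = 2.21/0.029 = 76.4.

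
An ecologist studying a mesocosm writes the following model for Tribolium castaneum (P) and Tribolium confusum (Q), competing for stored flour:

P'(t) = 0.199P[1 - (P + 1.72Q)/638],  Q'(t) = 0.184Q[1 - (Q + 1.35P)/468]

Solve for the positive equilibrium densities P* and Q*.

P* ≈ 126, Q* ≈ 298

Setting both brackets to zero gives the nullclines P + 1.72Q = 638 and 1.35P + Q = 468.
Substituting Q = 468 - 1.35P into the first: P(1 - 1.72·1.35) = 638 - 1.72·468.
So P* = -167/-1.32 = 126, and then Q* = 468 - 1.35·126 = 298.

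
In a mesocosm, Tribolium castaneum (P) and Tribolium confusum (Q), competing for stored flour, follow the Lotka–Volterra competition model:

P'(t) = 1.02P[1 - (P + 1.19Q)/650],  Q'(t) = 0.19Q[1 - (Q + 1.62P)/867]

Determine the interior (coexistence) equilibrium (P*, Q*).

P* ≈ 411, Q* ≈ 200

Setting both brackets to zero gives the nullclines P + 1.19Q = 650 and 1.62P + Q = 867.
Substituting Q = 867 - 1.62P into the first: P(1 - 1.19·1.62) = 650 - 1.19·867.
So P* = -382/-0.928 = 411, and then Q* = 867 - 1.62·411 = 200.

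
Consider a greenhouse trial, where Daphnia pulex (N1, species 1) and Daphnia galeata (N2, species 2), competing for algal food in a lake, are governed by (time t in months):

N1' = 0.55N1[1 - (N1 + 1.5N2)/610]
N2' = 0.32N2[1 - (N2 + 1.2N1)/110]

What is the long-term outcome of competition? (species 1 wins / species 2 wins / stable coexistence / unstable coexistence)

species 1 excludes species 2

Compare the nullcline intercepts: K1/α12 = 610/1.5 = 407 > K2 = 110; K2/α21 = 110/1.2 = 91.7 < K1 = 610.
Since the inequalities point opposite ways, species 1 can invade but species 2 cannot.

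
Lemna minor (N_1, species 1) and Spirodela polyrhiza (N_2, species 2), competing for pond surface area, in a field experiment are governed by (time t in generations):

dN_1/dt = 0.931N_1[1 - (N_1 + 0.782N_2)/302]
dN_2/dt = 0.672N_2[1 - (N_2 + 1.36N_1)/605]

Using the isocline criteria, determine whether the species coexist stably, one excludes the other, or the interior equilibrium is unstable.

Compare the nullcline intercepts: K1/α12 = 302/0.782 = 386 < K2 = 605; K2/α21 = 605/1.36 = 445 > K1 = 302.
Since the inequalities point opposite ways, species 2 can invade but species 1 cannot.

species 2 excludes species 1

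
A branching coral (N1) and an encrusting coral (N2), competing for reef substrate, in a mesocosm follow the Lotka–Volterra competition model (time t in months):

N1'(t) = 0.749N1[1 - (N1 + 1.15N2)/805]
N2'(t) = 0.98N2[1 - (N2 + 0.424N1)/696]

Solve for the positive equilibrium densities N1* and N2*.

Setting both brackets to zero gives the nullclines N1 + 1.15N2 = 805 and 0.424N1 + N2 = 696.
Substituting N2 = 696 - 0.424N1 into the first: N1(1 - 1.15·0.424) = 805 - 1.15·696.
So N1* = 4.6/0.512 = 8.98, and then N2* = 696 - 0.424·8.98 = 692.

N1* ≈ 8.98, N2* ≈ 692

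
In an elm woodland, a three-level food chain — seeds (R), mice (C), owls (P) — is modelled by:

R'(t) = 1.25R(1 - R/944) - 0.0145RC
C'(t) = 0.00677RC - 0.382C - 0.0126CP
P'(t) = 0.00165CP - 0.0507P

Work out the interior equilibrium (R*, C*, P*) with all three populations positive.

R* ≈ 608, C* ≈ 30.7, P* ≈ 296

From dP/dt = 0: 0.00165C* = 0.0507, so C* = 30.7.
From dR/dt = 0: 1.25(1 - R*/944) = 0.0145·30.7, giving R* = 944·(1 - 0.356) = 608.
From dC/dt = 0: 0.00677·608 - 0.382 = 0.0126P*, so P* = 3.73/0.0126 = 296.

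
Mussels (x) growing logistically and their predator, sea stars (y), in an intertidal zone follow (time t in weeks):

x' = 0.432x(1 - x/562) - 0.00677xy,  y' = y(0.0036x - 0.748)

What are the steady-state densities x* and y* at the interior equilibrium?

From dy/dt = 0 with y > 0: 0.0036x* = 0.748, so x* = 208.
Substitute into dx/dt = 0: 0.432(1 - 208/562) = 0.00677y*.
The bracket is 0.63, giving y* = 0.272/0.00677 = 40.2.

x* ≈ 208, y* ≈ 40.2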